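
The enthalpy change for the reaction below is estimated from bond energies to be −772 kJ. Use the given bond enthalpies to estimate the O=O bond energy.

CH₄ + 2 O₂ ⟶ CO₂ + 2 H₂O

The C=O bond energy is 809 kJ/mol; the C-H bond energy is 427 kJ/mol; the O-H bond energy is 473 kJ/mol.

D(O=O) ≈ 515 kJ/mol

Let D be the O=O bond energy.
Σ(broken) = 4×427 + 2×D = 1708 + 2D
Σ(formed) = 2×809 + 4×473 = 3510
ΔH = Σ(broken) − Σ(formed) = (1708 + 2D) − (3510) = −1802 + 2D
Setting this equal to −772 kJ gives 2D = 1030, so D = 515 kJ/mol.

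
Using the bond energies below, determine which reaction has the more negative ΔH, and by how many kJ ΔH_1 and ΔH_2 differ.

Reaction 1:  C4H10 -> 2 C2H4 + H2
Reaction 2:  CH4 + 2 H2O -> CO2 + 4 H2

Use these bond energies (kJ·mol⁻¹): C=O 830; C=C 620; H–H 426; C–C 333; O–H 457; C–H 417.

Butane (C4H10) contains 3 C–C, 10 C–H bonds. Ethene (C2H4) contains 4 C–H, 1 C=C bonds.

Reaction 1:
  Bonds broken (reactants):
    C–C: 3 × 333 = 999
    C–H: 10 × 417 = 4170
    Σ(broken) = 5169 kJ
  Bonds formed (products):
    C–H: 8 × 417 = 3336
    C=C: 2 × 620 = 1240
    H–H: 1 × 426 = 426
    Σ(formed) = 5002 kJ
  ΔH_1 = 5169 − 5002 = +167 kJ
Reaction 2:
  Bonds broken (reactants):
    C–H: 4 × 417 = 1668
    O–H: 4 × 457 = 1828
    Σ(broken) = 3496 kJ
  Bonds formed (products):
    C=O: 2 × 830 = 1660
    H–H: 4 × 426 = 1704
    Σ(formed) = 3364 kJ
  ΔH_2 = 3496 − 3364 = +132 kJ
ΔH_1 − ΔH_2 = +35 kJ, so reaction 2 has the more negative ΔH; |ΔH_1 − ΔH_2| = 35 kJ.

Reaction 2, by 35 kJ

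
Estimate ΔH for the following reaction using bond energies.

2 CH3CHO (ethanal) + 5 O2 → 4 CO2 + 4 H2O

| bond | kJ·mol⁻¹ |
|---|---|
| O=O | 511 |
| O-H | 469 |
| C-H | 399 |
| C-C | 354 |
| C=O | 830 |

Bonds broken (reactants):
  C-C: 2 × 354 = 708
  C-H: 8 × 399 = 3192
  C=O: 2 × 830 = 1660
  O=O: 5 × 511 = 2555
  Σ(broken) = 8115 kJ
Bonds formed (products):
  C=O: 8 × 830 = 6640
  O-H: 8 × 469 = 3752
  Σ(formed) = 10392 kJ
ΔH = Σ(broken) − Σ(formed) = 8115 − 10392 = −2277 kJ

ΔH ≈ −2277 kJ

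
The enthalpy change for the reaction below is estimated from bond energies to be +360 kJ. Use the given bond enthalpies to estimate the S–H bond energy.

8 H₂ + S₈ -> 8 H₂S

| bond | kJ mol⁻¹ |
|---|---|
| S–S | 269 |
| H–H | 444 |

Let D be the S–H bond energy.
Σ(broken) = 8×444 + 8×269 = 5704
Σ(formed) = 16×D = 16D
ΔH = Σ(broken) − Σ(formed) = (5704) − (16D) = +5704 − 16D
Setting this equal to +360 kJ gives 16D = 5344, so D = 334 kJ/mol.

D(S–H) ≈ 334 kJ/mol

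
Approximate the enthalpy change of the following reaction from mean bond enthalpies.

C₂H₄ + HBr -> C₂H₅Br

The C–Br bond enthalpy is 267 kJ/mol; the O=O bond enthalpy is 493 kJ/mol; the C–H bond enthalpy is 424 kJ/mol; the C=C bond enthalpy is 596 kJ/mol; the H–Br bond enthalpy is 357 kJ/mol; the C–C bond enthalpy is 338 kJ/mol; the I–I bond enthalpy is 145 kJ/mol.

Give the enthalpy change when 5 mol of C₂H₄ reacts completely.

ΔH = −380 kJ

Bonds broken (reactants):
  C–H: 4 × 424 = 1696
  C=C: 1 × 596 = 596
  H–Br: 1 × 357 = 357
  Σ(broken) = 2649 kJ
Bonds formed (products):
  C–Br: 1 × 267 = 267
  C–C: 1 × 338 = 338
  C–H: 5 × 424 = 2120
  Σ(formed) = 2725 kJ
ΔH = Σ(broken) − Σ(formed) = 2649 − 2725 = −76 kJ
For 5× the reaction as written: 5 × (−76) = −380 kJ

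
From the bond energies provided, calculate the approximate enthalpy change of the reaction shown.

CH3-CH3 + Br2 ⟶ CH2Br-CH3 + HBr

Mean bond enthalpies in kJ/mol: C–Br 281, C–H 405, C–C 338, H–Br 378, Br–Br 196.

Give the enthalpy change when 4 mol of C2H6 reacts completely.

ΔH = −232 kJ

Bonds broken (reactants):
  Br–Br: 1 × 196 = 196
  C–C: 1 × 338 = 338
  C–H: 6 × 405 = 2430
  Σ(broken) = 2964 kJ
Bonds formed (products):
  C–Br: 1 × 281 = 281
  C–C: 1 × 338 = 338
  C–H: 5 × 405 = 2025
  H–Br: 1 × 378 = 378
  Σ(formed) = 3022 kJ
ΔH = Σ(broken) − Σ(formed) = 2964 − 3022 = −58 kJ
For 4× the reaction as written: 4 × (−58) = −232 kJ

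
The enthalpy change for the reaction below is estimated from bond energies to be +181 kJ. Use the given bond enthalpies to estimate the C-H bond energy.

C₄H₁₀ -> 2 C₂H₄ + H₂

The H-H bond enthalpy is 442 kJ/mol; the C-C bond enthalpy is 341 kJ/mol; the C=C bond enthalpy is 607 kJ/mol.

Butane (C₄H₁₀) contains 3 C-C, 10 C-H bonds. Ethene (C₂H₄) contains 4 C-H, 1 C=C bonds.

Let D be the C-H bond energy.
Σ(broken) = 3×341 + 10×D = 1023 + 10D
Σ(formed) = 8×D + 2×607 + 1×442 = 1656 + 8D
ΔH = Σ(broken) − Σ(formed) = (1023 + 10D) − (1656 + 8D) = −633 + 2D
Setting this equal to +181 kJ gives 2D = 814, so D = 407 kJ/mol.

D(C-H) ≈ 407 kJ/mol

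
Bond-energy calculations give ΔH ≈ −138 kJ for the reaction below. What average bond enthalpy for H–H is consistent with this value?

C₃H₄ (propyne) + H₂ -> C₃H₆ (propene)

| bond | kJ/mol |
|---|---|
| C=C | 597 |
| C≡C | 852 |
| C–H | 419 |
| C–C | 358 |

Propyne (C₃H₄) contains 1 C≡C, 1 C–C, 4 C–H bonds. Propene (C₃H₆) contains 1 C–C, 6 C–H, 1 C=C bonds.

Let D be the H–H bond energy.
Σ(broken) = 1×852 + 1×358 + 4×419 + 1×D = 2886 + D
Σ(formed) = 1×358 + 6×419 + 1×597 = 3469
ΔH = Σ(broken) − Σ(formed) = (2886 + D) − (3469) = −583 + D
Setting this equal to −138 kJ gives D = 445 kJ/mol.

D(H–H) ≈ 445 kJ/mol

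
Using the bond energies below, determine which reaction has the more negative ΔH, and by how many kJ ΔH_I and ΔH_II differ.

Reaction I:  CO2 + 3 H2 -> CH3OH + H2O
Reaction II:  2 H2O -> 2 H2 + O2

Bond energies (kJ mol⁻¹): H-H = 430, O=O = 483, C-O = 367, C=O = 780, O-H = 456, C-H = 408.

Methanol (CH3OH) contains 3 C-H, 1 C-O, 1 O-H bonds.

Reaction I, by 590 kJ

Reaction I:
  Bonds broken (reactants):
    C=O: 2 × 780 = 1560
    H-H: 3 × 430 = 1290
    Σ(broken) = 2850 kJ
  Bonds formed (products):
    C-H: 3 × 408 = 1224
    C-O: 1 × 367 = 367
    O-H: 3 × 456 = 1368
    Σ(formed) = 2959 kJ
  ΔH_I = 2850 − 2959 = −109 kJ
Reaction II:
  Bonds broken (reactants):
    O-H: 4 × 456 = 1824
    Σ(broken) = 1824 kJ
  Bonds formed (products):
    H-H: 2 × 430 = 860
    O=O: 1 × 483 = 483
    Σ(formed) = 1343 kJ
  ΔH_II = 1824 − 1343 = +481 kJ
ΔH_I − ΔH_II = −590 kJ, so reaction I has the more negative ΔH; |ΔH_I − ΔH_II| = 590 kJ.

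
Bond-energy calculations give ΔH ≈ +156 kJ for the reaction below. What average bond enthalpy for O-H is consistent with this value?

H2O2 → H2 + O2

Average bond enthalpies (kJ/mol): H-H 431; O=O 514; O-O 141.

D(O-H) ≈ 480 kJ/mol

Let D be the O-H bond energy.
Σ(broken) = 2×D + 1×141 = 141 + 2D
Σ(formed) = 1×431 + 1×514 = 945
ΔH = Σ(broken) − Σ(formed) = (141 + 2D) − (945) = −804 + 2D
Setting this equal to +156 kJ gives 2D = 960, so D = 480 kJ/mol.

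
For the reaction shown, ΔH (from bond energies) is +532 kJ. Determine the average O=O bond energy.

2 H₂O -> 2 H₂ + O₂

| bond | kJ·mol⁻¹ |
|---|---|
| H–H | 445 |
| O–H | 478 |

Let D be the O=O bond energy.
Σ(broken) = 4×478 = 1912
Σ(formed) = 2×445 + 1×D = 890 + D
ΔH = Σ(broken) − Σ(formed) = (1912) − (890 + D) = +1022 − D
Setting this equal to +532 kJ gives D = 490 kJ/mol.

D(O=O) ≈ 490 kJ/mol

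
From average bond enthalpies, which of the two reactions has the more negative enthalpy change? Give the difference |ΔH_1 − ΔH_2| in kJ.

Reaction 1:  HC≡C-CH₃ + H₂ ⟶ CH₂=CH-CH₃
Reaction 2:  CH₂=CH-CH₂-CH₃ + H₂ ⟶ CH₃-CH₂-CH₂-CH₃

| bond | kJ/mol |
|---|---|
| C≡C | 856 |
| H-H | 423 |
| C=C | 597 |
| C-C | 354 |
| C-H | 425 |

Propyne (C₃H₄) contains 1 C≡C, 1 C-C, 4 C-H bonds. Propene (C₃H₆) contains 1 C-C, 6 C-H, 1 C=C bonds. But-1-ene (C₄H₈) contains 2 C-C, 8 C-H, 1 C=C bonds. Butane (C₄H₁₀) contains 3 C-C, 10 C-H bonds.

Reaction 1:
  Bonds broken (reactants):
    C≡C: 1 × 856 = 856
    C-C: 1 × 354 = 354
    C-H: 4 × 425 = 1700
    H-H: 1 × 423 = 423
    Σ(broken) = 3333 kJ
  Bonds formed (products):
    C-C: 1 × 354 = 354
    C-H: 6 × 425 = 2550
    C=C: 1 × 597 = 597
    Σ(formed) = 3501 kJ
  ΔH_1 = 3333 − 3501 = −168 kJ
Reaction 2:
  Bonds broken (reactants):
    C-C: 2 × 354 = 708
    C-H: 8 × 425 = 3400
    C=C: 1 × 597 = 597
    H-H: 1 × 423 = 423
    Σ(broken) = 5128 kJ
  Bonds formed (products):
    C-C: 3 × 354 = 1062
    C-H: 10 × 425 = 4250
    Σ(formed) = 5312 kJ
  ΔH_2 = 5128 − 5312 = −184 kJ
ΔH_1 − ΔH_2 = +16 kJ, so reaction 2 has the more negative ΔH; |ΔH_1 − ΔH_2| = 16 kJ.

Reaction 2, by 16 kJ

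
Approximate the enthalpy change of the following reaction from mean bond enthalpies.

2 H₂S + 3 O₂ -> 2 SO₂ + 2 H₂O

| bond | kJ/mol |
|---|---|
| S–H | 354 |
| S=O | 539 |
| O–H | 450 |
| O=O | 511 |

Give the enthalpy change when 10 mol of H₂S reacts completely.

ΔH = −5035 kJ

Bonds broken (reactants):
  O=O: 3 × 511 = 1533
  S–H: 4 × 354 = 1416
  Σ(broken) = 2949 kJ
Bonds formed (products):
  O–H: 4 × 450 = 1800
  S=O: 4 × 539 = 2156
  Σ(formed) = 3956 kJ
ΔH = Σ(broken) − Σ(formed) = 2949 − 3956 = −1007 kJ
For 5× the reaction as written: 5 × (−1007) = −5035 kJ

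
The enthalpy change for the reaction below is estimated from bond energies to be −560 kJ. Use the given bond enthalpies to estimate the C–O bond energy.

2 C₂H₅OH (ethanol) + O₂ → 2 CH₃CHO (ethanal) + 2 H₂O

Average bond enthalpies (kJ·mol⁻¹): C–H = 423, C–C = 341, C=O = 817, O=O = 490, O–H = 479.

D(C–O) ≈ 348 kJ/mol

Let D be the C–O bond energy.
Σ(broken) = 2×341 + 10×423 + 2×D + 2×479 + 1×490 = 6360 + 2D
Σ(formed) = 2×341 + 8×423 + 2×817 + 4×479 = 7616
ΔH = Σ(broken) − Σ(formed) = (6360 + 2D) − (7616) = −1256 + 2D
Setting this equal to −560 kJ gives 2D = 696, so D = 348 kJ/mol.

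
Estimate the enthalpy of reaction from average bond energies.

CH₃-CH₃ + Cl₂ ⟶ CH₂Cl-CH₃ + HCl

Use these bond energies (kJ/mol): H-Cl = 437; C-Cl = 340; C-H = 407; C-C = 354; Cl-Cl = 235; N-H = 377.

Bonds broken (reactants):
  C-C: 1 × 354 = 354
  C-H: 6 × 407 = 2442
  Cl-Cl: 1 × 235 = 235
  Σ(broken) = 3031 kJ
Bonds formed (products):
  C-C: 1 × 354 = 354
  C-Cl: 1 × 340 = 340
  C-H: 5 × 407 = 2035
  H-Cl: 1 × 437 = 437
  Σ(formed) = 3166 kJ
ΔH = Σ(broken) − Σ(formed) = 3031 − 3166 = −135 kJ

ΔH ≈ −135 kJ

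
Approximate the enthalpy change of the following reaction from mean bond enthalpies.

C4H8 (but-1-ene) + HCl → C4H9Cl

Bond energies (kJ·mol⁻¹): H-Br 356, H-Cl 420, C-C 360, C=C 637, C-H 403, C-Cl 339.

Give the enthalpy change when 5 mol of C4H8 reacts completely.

Bonds broken (reactants):
  C-C: 2 × 360 = 720
  C-H: 8 × 403 = 3224
  C=C: 1 × 637 = 637
  H-Cl: 1 × 420 = 420
  Σ(broken) = 5001 kJ
Bonds formed (products):
  C-C: 3 × 360 = 1080
  C-Cl: 1 × 339 = 339
  C-H: 9 × 403 = 3627
  Σ(formed) = 5046 kJ
ΔH = Σ(broken) − Σ(formed) = 5001 − 5046 = −45 kJ
For 5× the reaction as written: 5 × (−45) = −225 kJ

ΔH = −225 kJ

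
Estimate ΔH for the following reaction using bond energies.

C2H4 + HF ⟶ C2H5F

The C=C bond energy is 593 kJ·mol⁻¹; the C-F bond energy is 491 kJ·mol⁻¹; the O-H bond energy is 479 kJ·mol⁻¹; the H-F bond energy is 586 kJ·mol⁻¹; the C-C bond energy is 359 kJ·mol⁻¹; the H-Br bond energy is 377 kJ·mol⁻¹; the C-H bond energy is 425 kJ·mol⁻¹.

ΔH ≈ −96 kJ

Bonds broken (reactants):
  C-H: 4 × 425 = 1700
  C=C: 1 × 593 = 593
  H-F: 1 × 586 = 586
  Σ(broken) = 2879 kJ
Bonds formed (products):
  C-C: 1 × 359 = 359
  C-F: 1 × 491 = 491
  C-H: 5 × 425 = 2125
  Σ(formed) = 2975 kJ
ΔH = Σ(broken) − Σ(formed) = 2879 − 2975 = −96 kJ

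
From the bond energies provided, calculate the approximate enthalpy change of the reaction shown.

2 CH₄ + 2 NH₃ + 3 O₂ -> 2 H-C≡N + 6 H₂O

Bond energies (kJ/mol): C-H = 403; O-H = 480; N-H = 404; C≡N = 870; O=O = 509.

ΔH ≈ −1131 kJ

Bonds broken (reactants):
  C-H: 8 × 403 = 3224
  N-H: 6 × 404 = 2424
  O=O: 3 × 509 = 1527
  Σ(broken) = 7175 kJ
Bonds formed (products):
  C≡N: 2 × 870 = 1740
  C-H: 2 × 403 = 806
  O-H: 12 × 480 = 5760
  Σ(formed) = 8306 kJ
ΔH = Σ(broken) − Σ(formed) = 7175 − 8306 = −1131 kJ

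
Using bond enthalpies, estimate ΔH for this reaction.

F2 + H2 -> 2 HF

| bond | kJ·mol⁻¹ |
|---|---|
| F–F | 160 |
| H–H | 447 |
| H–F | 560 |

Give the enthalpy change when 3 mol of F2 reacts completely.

ΔH = −1539 kJ

Bonds broken (reactants):
  F–F: 1 × 160 = 160
  H–H: 1 × 447 = 447
  Σ(broken) = 607 kJ
Bonds formed (products):
  H–F: 2 × 560 = 1120
  Σ(formed) = 1120 kJ
ΔH = Σ(broken) − Σ(formed) = 607 − 1120 = −513 kJ
For 3× the reaction as written: 3 × (−513) = −1539 kJ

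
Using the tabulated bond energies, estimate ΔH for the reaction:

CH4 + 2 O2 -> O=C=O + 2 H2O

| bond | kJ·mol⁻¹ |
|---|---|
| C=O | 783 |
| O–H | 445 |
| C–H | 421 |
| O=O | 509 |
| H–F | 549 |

Bonds broken (reactants):
  C–H: 4 × 421 = 1684
  O=O: 2 × 509 = 1018
  Σ(broken) = 2702 kJ
Bonds formed (products):
  C=O: 2 × 783 = 1566
  O–H: 4 × 445 = 1780
  Σ(formed) = 3346 kJ
ΔH = Σ(broken) − Σ(formed) = 2702 − 3346 = −644 kJ

ΔH ≈ −644 kJ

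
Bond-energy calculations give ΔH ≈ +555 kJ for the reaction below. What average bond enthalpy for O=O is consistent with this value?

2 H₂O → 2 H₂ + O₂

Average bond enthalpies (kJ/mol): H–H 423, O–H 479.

D(O=O) ≈ 515 kJ/mol

Let D be the O=O bond energy.
Σ(broken) = 4×479 = 1916
Σ(formed) = 2×423 + 1×D = 846 + D
ΔH = Σ(broken) − Σ(formed) = (1916) − (846 + D) = +1070 − D
Setting this equal to +555 kJ gives D = 515 kJ/mol.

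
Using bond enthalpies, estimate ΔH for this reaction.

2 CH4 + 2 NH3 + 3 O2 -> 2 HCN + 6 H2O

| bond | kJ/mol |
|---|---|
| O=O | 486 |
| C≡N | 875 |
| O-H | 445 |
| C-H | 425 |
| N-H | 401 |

ΔH ≈ −676 kJ

Bonds broken (reactants):
  C-H: 8 × 425 = 3400
  N-H: 6 × 401 = 2406
  O=O: 3 × 486 = 1458
  Σ(broken) = 7264 kJ
Bonds formed (products):
  C≡N: 2 × 875 = 1750
  C-H: 2 × 425 = 850
  O-H: 12 × 445 = 5340
  Σ(formed) = 7940 kJ
ΔH = Σ(broken) − Σ(formed) = 7264 − 7940 = −676 kJ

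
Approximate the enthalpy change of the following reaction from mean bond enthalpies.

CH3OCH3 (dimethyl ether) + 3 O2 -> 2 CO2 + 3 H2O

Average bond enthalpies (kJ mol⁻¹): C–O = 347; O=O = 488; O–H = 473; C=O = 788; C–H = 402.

Bonds broken (reactants):
  C–H: 6 × 402 = 2412
  C–O: 2 × 347 = 694
  O=O: 3 × 488 = 1464
  Σ(broken) = 4570 kJ
Bonds formed (products):
  C=O: 4 × 788 = 3152
  O–H: 6 × 473 = 2838
  Σ(formed) = 5990 kJ
ΔH = Σ(broken) − Σ(formed) = 4570 − 5990 = −1420 kJ

ΔH ≈ −1420 kJ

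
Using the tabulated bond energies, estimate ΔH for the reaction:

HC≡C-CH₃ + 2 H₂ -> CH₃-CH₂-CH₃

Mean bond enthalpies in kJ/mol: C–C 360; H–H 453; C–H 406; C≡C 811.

Bonds broken (reactants):
  C≡C: 1 × 811 = 811
  C–C: 1 × 360 = 360
  C–H: 4 × 406 = 1624
  H–H: 2 × 453 = 906
  Σ(broken) = 3701 kJ
Bonds formed (products):
  C–C: 2 × 360 = 720
  C–H: 8 × 406 = 3248
  Σ(formed) = 3968 kJ
ΔH = Σ(broken) − Σ(formed) = 3701 − 3968 = −267 kJ

ΔH ≈ −267 kJ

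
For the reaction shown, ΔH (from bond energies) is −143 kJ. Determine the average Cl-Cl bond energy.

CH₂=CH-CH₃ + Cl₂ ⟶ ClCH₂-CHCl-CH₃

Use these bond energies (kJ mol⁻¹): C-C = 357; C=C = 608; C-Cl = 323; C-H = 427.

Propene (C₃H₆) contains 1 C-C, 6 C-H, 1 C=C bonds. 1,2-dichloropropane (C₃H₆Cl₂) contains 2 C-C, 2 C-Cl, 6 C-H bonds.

D(Cl-Cl) ≈ 252 kJ/mol

Let D be the Cl-Cl bond energy.
Σ(broken) = 1×357 + 6×427 + 1×608 + 1×D = 3527 + D
Σ(formed) = 2×357 + 2×323 + 6×427 = 3922
ΔH = Σ(broken) − Σ(formed) = (3527 + D) − (3922) = −395 + D
Setting this equal to −143 kJ gives D = 252 kJ/mol.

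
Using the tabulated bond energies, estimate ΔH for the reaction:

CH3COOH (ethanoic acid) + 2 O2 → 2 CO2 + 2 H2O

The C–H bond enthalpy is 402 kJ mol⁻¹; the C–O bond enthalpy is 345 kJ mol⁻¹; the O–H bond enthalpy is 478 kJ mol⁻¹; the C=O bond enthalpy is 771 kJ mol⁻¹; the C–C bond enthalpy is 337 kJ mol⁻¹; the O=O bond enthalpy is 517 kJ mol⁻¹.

ΔH ≈ −825 kJ

Bonds broken (reactants):
  C–C: 1 × 337 = 337
  C–H: 3 × 402 = 1206
  C–O: 1 × 345 = 345
  C=O: 1 × 771 = 771
  O–H: 1 × 478 = 478
  O=O: 2 × 517 = 1034
  Σ(broken) = 4171 kJ
Bonds formed (products):
  C=O: 4 × 771 = 3084
  O–H: 4 × 478 = 1912
  Σ(formed) = 4996 kJ
ΔH = Σ(broken) − Σ(formed) = 4171 − 4996 = −825 kJ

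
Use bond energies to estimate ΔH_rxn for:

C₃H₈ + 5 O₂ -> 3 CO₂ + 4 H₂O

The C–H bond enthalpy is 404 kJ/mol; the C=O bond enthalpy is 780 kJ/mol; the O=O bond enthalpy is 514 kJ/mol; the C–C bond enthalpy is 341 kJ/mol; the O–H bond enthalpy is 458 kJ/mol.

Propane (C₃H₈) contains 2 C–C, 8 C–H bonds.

Bonds broken (reactants):
  C–C: 2 × 341 = 682
  C–H: 8 × 404 = 3232
  O=O: 5 × 514 = 2570
  Σ(broken) = 6484 kJ
Bonds formed (products):
  C=O: 6 × 780 = 4680
  O–H: 8 × 458 = 3664
  Σ(formed) = 8344 kJ
ΔH = Σ(broken) − Σ(formed) = 6484 − 8344 = −1860 kJ

ΔH ≈ −1860 kJ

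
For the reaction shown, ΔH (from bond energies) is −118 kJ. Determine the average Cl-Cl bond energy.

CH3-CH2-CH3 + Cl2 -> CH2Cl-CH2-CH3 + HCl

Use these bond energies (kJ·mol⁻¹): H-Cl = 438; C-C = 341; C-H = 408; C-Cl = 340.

D(Cl-Cl) ≈ 252 kJ/mol

Let D be the Cl-Cl bond energy.
Σ(broken) = 2×341 + 8×408 + 1×D = 3946 + D
Σ(formed) = 2×341 + 1×340 + 7×408 + 1×438 = 4316
ΔH = Σ(broken) − Σ(formed) = (3946 + D) − (4316) = −370 + D
Setting this equal to −118 kJ gives D = 252 kJ/mol.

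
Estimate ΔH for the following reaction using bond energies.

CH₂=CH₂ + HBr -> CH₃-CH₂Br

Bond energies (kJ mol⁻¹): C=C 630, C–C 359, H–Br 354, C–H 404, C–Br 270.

Bonds broken (reactants):
  C–H: 4 × 404 = 1616
  C=C: 1 × 630 = 630
  H–Br: 1 × 354 = 354
  Σ(broken) = 2600 kJ
Bonds formed (products):
  C–Br: 1 × 270 = 270
  C–C: 1 × 359 = 359
  C–H: 5 × 404 = 2020
  Σ(formed) = 2649 kJ
ΔH = Σ(broken) − Σ(formed) = 2600 − 2649 = −49 kJ

ΔH ≈ −49 kJ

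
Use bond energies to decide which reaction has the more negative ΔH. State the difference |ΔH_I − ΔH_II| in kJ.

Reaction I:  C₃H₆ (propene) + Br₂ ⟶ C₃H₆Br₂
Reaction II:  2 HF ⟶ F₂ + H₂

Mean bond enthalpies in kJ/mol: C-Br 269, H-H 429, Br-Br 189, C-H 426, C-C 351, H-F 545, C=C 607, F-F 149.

Reaction I:
  Bonds broken (reactants):
    Br-Br: 1 × 189 = 189
    C-C: 1 × 351 = 351
    C-H: 6 × 426 = 2556
    C=C: 1 × 607 = 607
    Σ(broken) = 3703 kJ
  Bonds formed (products):
    C-Br: 2 × 269 = 538
    C-C: 2 × 351 = 702
    C-H: 6 × 426 = 2556
    Σ(formed) = 3796 kJ
  ΔH_I = 3703 − 3796 = −93 kJ
Reaction II:
  Bonds broken (reactants):
    H-F: 2 × 545 = 1090
    Σ(broken) = 1090 kJ
  Bonds formed (products):
    F-F: 1 × 149 = 149
    H-H: 1 × 429 = 429
    Σ(formed) = 578 kJ
  ΔH_II = 1090 − 578 = +512 kJ
ΔH_I − ΔH_II = −605 kJ, so reaction I has the more negative ΔH; |ΔH_I − ΔH_II| = 605 kJ.

Reaction I, by 605 kJ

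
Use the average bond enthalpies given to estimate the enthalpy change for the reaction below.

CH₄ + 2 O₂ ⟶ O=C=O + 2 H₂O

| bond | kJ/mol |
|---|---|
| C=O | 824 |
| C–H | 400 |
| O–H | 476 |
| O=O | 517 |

ΔH ≈ −918 kJ

Bonds broken (reactants):
  C–H: 4 × 400 = 1600
  O=O: 2 × 517 = 1034
  Σ(broken) = 2634 kJ
Bonds formed (products):
  C=O: 2 × 824 = 1648
  O–H: 4 × 476 = 1904
  Σ(formed) = 3552 kJ
ΔH = Σ(broken) − Σ(formed) = 2634 − 3552 = −918 kJ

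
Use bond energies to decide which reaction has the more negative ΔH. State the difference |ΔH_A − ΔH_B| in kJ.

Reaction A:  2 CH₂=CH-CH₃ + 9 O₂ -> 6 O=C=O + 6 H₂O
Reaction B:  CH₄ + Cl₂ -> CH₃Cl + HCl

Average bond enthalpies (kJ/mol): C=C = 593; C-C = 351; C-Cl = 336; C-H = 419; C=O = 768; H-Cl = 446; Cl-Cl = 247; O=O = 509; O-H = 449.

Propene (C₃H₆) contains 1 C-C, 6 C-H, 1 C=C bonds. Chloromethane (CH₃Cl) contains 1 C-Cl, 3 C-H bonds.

Reaction A, by 2991 kJ

Reaction A:
  Bonds broken (reactants):
    C-C: 2 × 351 = 702
    C-H: 12 × 419 = 5028
    C=C: 2 × 593 = 1186
    O=O: 9 × 509 = 4581
    Σ(broken) = 11497 kJ
  Bonds formed (products):
    C=O: 12 × 768 = 9216
    O-H: 12 × 449 = 5388
    Σ(formed) = 14604 kJ
  ΔH_A = 11497 − 14604 = −3107 kJ
Reaction B:
  Bonds broken (reactants):
    C-H: 4 × 419 = 1676
    Cl-Cl: 1 × 247 = 247
    Σ(broken) = 1923 kJ
  Bonds formed (products):
    C-Cl: 1 × 336 = 336
    C-H: 3 × 419 = 1257
    H-Cl: 1 × 446 = 446
    Σ(formed) = 2039 kJ
  ΔH_B = 1923 − 2039 = −116 kJ
ΔH_A − ΔH_B = −2991 kJ, so reaction A has the more negative ΔH; |ΔH_A − ΔH_B| = 2991 kJ.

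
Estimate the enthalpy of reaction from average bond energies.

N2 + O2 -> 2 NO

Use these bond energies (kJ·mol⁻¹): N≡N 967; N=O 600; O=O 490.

ΔH ≈ +257 kJ

Bonds broken (reactants):
  N≡N: 1 × 967 = 967
  O=O: 1 × 490 = 490
  Σ(broken) = 1457 kJ
Bonds formed (products):
  N=O: 2 × 600 = 1200
  Σ(formed) = 1200 kJ
ΔH = Σ(broken) − Σ(formed) = 1457 − 1200 = +257 kJ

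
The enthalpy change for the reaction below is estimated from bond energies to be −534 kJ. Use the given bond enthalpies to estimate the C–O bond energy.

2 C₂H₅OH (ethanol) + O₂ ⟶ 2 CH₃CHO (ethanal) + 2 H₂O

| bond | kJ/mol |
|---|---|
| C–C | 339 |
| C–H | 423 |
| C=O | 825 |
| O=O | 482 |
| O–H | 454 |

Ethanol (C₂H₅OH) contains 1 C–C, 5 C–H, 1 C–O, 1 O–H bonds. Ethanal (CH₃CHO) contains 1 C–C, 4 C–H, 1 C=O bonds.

Let D be the C–O bond energy.
Σ(broken) = 2×339 + 10×423 + 2×D + 2×454 + 1×482 = 6298 + 2D
Σ(formed) = 2×339 + 8×423 + 2×825 + 4×454 = 7528
ΔH = Σ(broken) − Σ(formed) = (6298 + 2D) − (7528) = −1230 + 2D
Setting this equal to −534 kJ gives 2D = 696, so D = 348 kJ/mol.

D(C–O) ≈ 348 kJ/mol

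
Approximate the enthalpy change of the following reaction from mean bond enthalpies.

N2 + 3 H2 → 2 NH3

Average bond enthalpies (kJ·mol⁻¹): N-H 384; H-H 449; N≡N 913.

Bonds broken (reactants):
  H-H: 3 × 449 = 1347
  N≡N: 1 × 913 = 913
  Σ(broken) = 2260 kJ
Bonds formed (products):
  N-H: 6 × 384 = 2304
  Σ(formed) = 2304 kJ
ΔH = Σ(broken) − Σ(formed) = 2260 − 2304 = −44 kJ

ΔH ≈ −44 kJ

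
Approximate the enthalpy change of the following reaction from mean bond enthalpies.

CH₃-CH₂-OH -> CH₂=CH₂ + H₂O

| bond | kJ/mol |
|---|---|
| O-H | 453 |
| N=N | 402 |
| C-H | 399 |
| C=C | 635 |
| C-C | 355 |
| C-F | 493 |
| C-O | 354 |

Bonds broken (reactants):
  C-C: 1 × 355 = 355
  C-H: 5 × 399 = 1995
  C-O: 1 × 354 = 354
  O-H: 1 × 453 = 453
  Σ(broken) = 3157 kJ
Bonds formed (products):
  C-H: 4 × 399 = 1596
  C=C: 1 × 635 = 635
  O-H: 2 × 453 = 906
  Σ(formed) = 3137 kJ
ΔH = Σ(broken) − Σ(formed) = 3157 − 3137 = +20 kJ

ΔH ≈ +20 kJ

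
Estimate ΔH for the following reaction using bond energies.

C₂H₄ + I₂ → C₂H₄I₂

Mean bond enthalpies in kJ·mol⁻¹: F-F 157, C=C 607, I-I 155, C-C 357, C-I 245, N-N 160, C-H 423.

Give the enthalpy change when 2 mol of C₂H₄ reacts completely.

ΔH = −170 kJ

Bonds broken (reactants):
  C-H: 4 × 423 = 1692
  C=C: 1 × 607 = 607
  I-I: 1 × 155 = 155
  Σ(broken) = 2454 kJ
Bonds formed (products):
  C-C: 1 × 357 = 357
  C-H: 4 × 423 = 1692
  C-I: 2 × 245 = 490
  Σ(formed) = 2539 kJ
ΔH = Σ(broken) − Σ(formed) = 2454 − 2539 = −85 kJ
For 2× the reaction as written: 2 × (−85) = −170 kJ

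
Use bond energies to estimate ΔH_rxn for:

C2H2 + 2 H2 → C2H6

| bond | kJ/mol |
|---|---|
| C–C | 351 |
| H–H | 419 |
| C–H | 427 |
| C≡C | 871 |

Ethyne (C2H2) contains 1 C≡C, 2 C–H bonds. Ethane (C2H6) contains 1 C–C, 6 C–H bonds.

ΔH ≈ −350 kJ

Bonds broken (reactants):
  C≡C: 1 × 871 = 871
  C–H: 2 × 427 = 854
  H–H: 2 × 419 = 838
  Σ(broken) = 2563 kJ
Bonds formed (products):
  C–C: 1 × 351 = 351
  C–H: 6 × 427 = 2562
  Σ(formed) = 2913 kJ
ΔH = Σ(broken) − Σ(formed) = 2563 − 2913 = −350 kJ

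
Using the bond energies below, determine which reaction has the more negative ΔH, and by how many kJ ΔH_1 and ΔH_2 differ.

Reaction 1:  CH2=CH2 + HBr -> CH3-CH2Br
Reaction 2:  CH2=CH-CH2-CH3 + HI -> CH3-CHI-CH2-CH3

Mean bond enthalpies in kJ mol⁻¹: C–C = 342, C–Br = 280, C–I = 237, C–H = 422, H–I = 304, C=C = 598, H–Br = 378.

Reaction 2, by 31 kJ

Reaction 1:
  Bonds broken (reactants):
    C–H: 4 × 422 = 1688
    C=C: 1 × 598 = 598
    H–Br: 1 × 378 = 378
    Σ(broken) = 2664 kJ
  Bonds formed (products):
    C–Br: 1 × 280 = 280
    C–C: 1 × 342 = 342
    C–H: 5 × 422 = 2110
    Σ(formed) = 2732 kJ
  ΔH_1 = 2664 − 2732 = −68 kJ
Reaction 2:
  Bonds broken (reactants):
    C–C: 2 × 342 = 684
    C–H: 8 × 422 = 3376
    C=C: 1 × 598 = 598
    H–I: 1 × 304 = 304
    Σ(broken) = 4962 kJ
  Bonds formed (products):
    C–C: 3 × 342 = 1026
    C–H: 9 × 422 = 3798
    C–I: 1 × 237 = 237
    Σ(formed) = 5061 kJ
  ΔH_2 = 4962 − 5061 = −99 kJ
ΔH_1 − ΔH_2 = +31 kJ, so reaction 2 has the more negative ΔH; |ΔH_1 − ΔH_2| = 31 kJ.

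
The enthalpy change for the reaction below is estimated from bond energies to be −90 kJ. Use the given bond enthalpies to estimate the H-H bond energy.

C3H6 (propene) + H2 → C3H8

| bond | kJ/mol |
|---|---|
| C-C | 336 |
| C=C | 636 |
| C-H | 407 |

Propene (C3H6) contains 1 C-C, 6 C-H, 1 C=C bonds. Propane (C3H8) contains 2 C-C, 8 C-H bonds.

D(H-H) ≈ 424 kJ/mol

Let D be the H-H bond energy.
Σ(broken) = 1×336 + 6×407 + 1×636 + 1×D = 3414 + D
Σ(formed) = 2×336 + 8×407 = 3928
ΔH = Σ(broken) − Σ(formed) = (3414 + D) − (3928) = −514 + D
Setting this equal to −90 kJ gives D = 424 kJ/mol.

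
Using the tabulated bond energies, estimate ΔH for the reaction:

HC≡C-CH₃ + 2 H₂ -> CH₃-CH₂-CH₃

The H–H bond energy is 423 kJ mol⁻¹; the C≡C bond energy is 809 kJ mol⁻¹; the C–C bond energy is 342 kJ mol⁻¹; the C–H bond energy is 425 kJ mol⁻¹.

ΔH ≈ −387 kJ

Bonds broken (reactants):
  C≡C: 1 × 809 = 809
  C–C: 1 × 342 = 342
  C–H: 4 × 425 = 1700
  H–H: 2 × 423 = 846
  Σ(broken) = 3697 kJ
Bonds formed (products):
  C–C: 2 × 342 = 684
  C–H: 8 × 425 = 3400
  Σ(formed) = 4084 kJ
ΔH = Σ(broken) − Σ(formed) = 3697 − 4084 = −387 kJ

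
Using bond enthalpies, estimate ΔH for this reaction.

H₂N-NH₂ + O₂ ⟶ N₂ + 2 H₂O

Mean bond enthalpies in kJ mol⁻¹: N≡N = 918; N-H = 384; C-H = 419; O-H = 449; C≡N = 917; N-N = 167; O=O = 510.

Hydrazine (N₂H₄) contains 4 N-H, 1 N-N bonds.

ΔH ≈ −501 kJ

Bonds broken (reactants):
  N-H: 4 × 384 = 1536
  N-N: 1 × 167 = 167
  O=O: 1 × 510 = 510
  Σ(broken) = 2213 kJ
Bonds formed (products):
  N≡N: 1 × 918 = 918
  O-H: 4 × 449 = 1796
  Σ(formed) = 2714 kJ
ΔH = Σ(broken) − Σ(formed) = 2213 − 2714 = −501 kJ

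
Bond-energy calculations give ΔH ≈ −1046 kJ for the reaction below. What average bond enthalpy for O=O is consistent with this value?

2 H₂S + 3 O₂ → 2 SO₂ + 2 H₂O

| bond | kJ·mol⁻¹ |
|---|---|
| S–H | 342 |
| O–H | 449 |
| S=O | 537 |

Let D be the O=O bond energy.
Σ(broken) = 3×D + 4×342 = 1368 + 3D
Σ(formed) = 4×449 + 4×537 = 3944
ΔH = Σ(broken) − Σ(formed) = (1368 + 3D) − (3944) = −2576 + 3D
Setting this equal to −1046 kJ gives 3D = 1530, so D = 510 kJ/mol.

D(O=O) ≈ 510 kJ/mol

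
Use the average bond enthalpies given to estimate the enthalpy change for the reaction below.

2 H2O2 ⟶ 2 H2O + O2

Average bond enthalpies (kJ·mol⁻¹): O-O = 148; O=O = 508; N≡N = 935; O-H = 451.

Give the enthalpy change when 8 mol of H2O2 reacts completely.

ΔH = −848 kJ

Bonds broken (reactants):
  O-H: 4 × 451 = 1804
  O-O: 2 × 148 = 296
  Σ(broken) = 2100 kJ
Bonds formed (products):
  O-H: 4 × 451 = 1804
  O=O: 1 × 508 = 508
  Σ(formed) = 2312 kJ
ΔH = Σ(broken) − Σ(formed) = 2100 − 2312 = −212 kJ
For 4× the reaction as written: 4 × (−212) = −848 kJ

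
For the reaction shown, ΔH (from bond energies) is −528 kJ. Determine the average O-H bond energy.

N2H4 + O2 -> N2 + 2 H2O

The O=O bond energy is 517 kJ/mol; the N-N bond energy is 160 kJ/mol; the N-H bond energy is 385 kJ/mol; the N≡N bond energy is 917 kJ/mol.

D(O-H) ≈ 457 kJ/mol

Let D be the O-H bond energy.
Σ(broken) = 4×385 + 1×160 + 1×517 = 2217
Σ(formed) = 1×917 + 4×D = 917 + 4D
ΔH = Σ(broken) − Σ(formed) = (2217) − (917 + 4D) = +1300 − 4D
Setting this equal to −528 kJ gives 4D = 1828, so D = 457 kJ/mol.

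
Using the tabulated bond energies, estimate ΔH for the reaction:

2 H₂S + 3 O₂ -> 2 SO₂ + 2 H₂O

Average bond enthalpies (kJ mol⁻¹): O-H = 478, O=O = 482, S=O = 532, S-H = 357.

ΔH ≈ −1166 kJ

Bonds broken (reactants):
  O=O: 3 × 482 = 1446
  S-H: 4 × 357 = 1428
  Σ(broken) = 2874 kJ
Bonds formed (products):
  O-H: 4 × 478 = 1912
  S=O: 4 × 532 = 2128
  Σ(formed) = 4040 kJ
ΔH = Σ(broken) − Σ(formed) = 2874 − 4040 = −1166 kJ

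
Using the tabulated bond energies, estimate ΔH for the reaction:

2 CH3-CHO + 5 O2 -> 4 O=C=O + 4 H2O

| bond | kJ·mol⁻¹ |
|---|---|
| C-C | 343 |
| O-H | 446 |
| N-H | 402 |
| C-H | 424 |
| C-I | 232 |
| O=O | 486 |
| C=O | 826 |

Bonds broken (reactants):
  C-C: 2 × 343 = 686
  C-H: 8 × 424 = 3392
  C=O: 2 × 826 = 1652
  O=O: 5 × 486 = 2430
  Σ(broken) = 8160 kJ
Bonds formed (products):
  C=O: 8 × 826 = 6608
  O-H: 8 × 446 = 3568
  Σ(formed) = 10176 kJ
ΔH = Σ(broken) − Σ(formed) = 8160 − 10176 = −2016 kJ

ΔH ≈ −2016 kJ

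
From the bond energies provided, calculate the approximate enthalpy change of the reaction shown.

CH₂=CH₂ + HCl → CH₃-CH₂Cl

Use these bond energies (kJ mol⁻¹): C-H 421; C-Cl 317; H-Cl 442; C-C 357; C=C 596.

Bonds broken (reactants):
  C-H: 4 × 421 = 1684
  C=C: 1 × 596 = 596
  H-Cl: 1 × 442 = 442
  Σ(broken) = 2722 kJ
Bonds formed (products):
  C-C: 1 × 357 = 357
  C-Cl: 1 × 317 = 317
  C-H: 5 × 421 = 2105
  Σ(formed) = 2779 kJ
ΔH = Σ(broken) − Σ(formed) = 2722 − 2779 = −57 kJ

ΔH ≈ −57 kJ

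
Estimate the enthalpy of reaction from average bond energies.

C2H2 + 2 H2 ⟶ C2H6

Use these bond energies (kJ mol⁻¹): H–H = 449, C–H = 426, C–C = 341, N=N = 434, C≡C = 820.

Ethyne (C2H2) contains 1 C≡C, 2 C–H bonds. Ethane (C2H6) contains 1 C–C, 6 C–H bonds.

ΔH ≈ −327 kJ

Bonds broken (reactants):
  C≡C: 1 × 820 = 820
  C–H: 2 × 426 = 852
  H–H: 2 × 449 = 898
  Σ(broken) = 2570 kJ
Bonds formed (products):
  C–C: 1 × 341 = 341
  C–H: 6 × 426 = 2556
  Σ(formed) = 2897 kJ
ΔH = Σ(broken) − Σ(formed) = 2570 − 2897 = −327 kJ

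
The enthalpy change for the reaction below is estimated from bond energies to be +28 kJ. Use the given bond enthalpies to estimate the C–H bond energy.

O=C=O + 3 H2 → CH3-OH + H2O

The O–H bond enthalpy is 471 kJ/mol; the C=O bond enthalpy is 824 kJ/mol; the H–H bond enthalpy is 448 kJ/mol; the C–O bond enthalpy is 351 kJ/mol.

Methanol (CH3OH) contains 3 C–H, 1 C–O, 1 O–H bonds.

Let D be the C–H bond energy.
Σ(broken) = 2×824 + 3×448 = 2992
Σ(formed) = 3×D + 1×351 + 3×471 = 1764 + 3D
ΔH = Σ(broken) − Σ(formed) = (2992) − (1764 + 3D) = +1228 − 3D
Setting this equal to +28 kJ gives 3D = 1200, so D = 400 kJ/mol.

D(C–H) ≈ 400 kJ/mol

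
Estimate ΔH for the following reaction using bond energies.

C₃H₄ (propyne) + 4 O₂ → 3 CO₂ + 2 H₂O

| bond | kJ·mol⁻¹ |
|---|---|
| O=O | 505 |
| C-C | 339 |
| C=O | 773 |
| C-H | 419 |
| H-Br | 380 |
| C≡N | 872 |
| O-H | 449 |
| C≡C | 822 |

Bonds broken (reactants):
  C≡C: 1 × 822 = 822
  C-C: 1 × 339 = 339
  C-H: 4 × 419 = 1676
  O=O: 4 × 505 = 2020
  Σ(broken) = 4857 kJ
Bonds formed (products):
  C=O: 6 × 773 = 4638
  O-H: 4 × 449 = 1796
  Σ(formed) = 6434 kJ
ΔH = Σ(broken) − Σ(formed) = 4857 − 6434 = −1577 kJ

ΔH ≈ −1577 kJ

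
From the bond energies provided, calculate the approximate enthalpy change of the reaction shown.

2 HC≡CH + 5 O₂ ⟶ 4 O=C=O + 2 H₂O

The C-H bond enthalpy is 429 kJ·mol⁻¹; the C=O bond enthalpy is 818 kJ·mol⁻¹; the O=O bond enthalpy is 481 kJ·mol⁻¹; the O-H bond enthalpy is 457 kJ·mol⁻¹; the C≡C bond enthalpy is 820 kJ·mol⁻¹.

ΔH ≈ −2611 kJ

Bonds broken (reactants):
  C≡C: 2 × 820 = 1640
  C-H: 4 × 429 = 1716
  O=O: 5 × 481 = 2405
  Σ(broken) = 5761 kJ
Bonds formed (products):
  C=O: 8 × 818 = 6544
  O-H: 4 × 457 = 1828
  Σ(formed) = 8372 kJ
ΔH = Σ(broken) − Σ(formed) = 5761 − 8372 = −2611 kJ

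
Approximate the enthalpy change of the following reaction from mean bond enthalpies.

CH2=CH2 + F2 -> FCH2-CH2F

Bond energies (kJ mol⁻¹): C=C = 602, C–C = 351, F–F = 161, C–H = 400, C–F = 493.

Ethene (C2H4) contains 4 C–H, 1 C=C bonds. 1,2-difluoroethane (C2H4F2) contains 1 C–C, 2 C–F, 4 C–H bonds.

ΔH ≈ −574 kJ

Bonds broken (reactants):
  C–H: 4 × 400 = 1600
  C=C: 1 × 602 = 602
  F–F: 1 × 161 = 161
  Σ(broken) = 2363 kJ
Bonds formed (products):
  C–C: 1 × 351 = 351
  C–F: 2 × 493 = 986
  C–H: 4 × 400 = 1600
  Σ(formed) = 2937 kJ
ΔH = Σ(broken) − Σ(formed) = 2363 − 2937 = −574 kJ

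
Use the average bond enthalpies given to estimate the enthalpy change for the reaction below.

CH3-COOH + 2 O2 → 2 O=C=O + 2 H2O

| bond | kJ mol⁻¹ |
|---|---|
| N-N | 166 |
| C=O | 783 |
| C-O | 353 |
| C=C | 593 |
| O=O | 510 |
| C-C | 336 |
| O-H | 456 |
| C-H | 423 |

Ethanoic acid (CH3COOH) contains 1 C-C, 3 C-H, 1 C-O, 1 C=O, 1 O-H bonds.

Bonds broken (reactants):
  C-C: 1 × 336 = 336
  C-H: 3 × 423 = 1269
  C-O: 1 × 353 = 353
  C=O: 1 × 783 = 783
  O-H: 1 × 456 = 456
  O=O: 2 × 510 = 1020
  Σ(broken) = 4217 kJ
Bonds formed (products):
  C=O: 4 × 783 = 3132
  O-H: 4 × 456 = 1824
  Σ(formed) = 4956 kJ
ΔH = Σ(broken) − Σ(formed) = 4217 − 4956 = −739 kJ

ΔH ≈ −739 kJ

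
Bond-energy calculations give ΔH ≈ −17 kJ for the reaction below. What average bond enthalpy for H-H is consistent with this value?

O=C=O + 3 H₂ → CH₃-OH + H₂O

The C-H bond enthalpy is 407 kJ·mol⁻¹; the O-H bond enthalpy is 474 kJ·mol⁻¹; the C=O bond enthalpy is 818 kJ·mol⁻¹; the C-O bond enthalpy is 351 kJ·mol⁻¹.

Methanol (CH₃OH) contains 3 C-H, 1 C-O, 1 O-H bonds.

Let D be the H-H bond energy.
Σ(broken) = 2×818 + 3×D = 1636 + 3D
Σ(formed) = 3×407 + 1×351 + 3×474 = 2994
ΔH = Σ(broken) − Σ(formed) = (1636 + 3D) − (2994) = −1358 + 3D
Setting this equal to −17 kJ gives 3D = 1341, so D = 447 kJ/mol.

D(H-H) ≈ 447 kJ/mol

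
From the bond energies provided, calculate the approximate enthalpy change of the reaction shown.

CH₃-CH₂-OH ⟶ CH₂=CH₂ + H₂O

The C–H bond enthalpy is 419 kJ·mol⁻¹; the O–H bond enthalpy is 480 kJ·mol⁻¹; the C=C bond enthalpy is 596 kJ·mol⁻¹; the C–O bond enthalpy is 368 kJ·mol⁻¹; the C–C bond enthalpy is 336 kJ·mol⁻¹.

Bonds broken (reactants):
  C–C: 1 × 336 = 336
  C–H: 5 × 419 = 2095
  C–O: 1 × 368 = 368
  O–H: 1 × 480 = 480
  Σ(broken) = 3279 kJ
Bonds formed (products):
  C–H: 4 × 419 = 1676
  C=C: 1 × 596 = 596
  O–H: 2 × 480 = 960
  Σ(formed) = 3232 kJ
ΔH = Σ(broken) − Σ(formed) = 3279 − 3232 = +47 kJ

ΔH ≈ +47 kJ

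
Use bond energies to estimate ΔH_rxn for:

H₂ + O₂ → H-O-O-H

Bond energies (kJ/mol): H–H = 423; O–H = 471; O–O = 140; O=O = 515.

Bonds broken (reactants):
  H–H: 1 × 423 = 423
  O=O: 1 × 515 = 515
  Σ(broken) = 938 kJ
Bonds formed (products):
  O–H: 2 × 471 = 942
  O–O: 1 × 140 = 140
  Σ(formed) = 1082 kJ
ΔH = Σ(broken) − Σ(formed) = 938 − 1082 = −144 kJ

ΔH ≈ −144 kJ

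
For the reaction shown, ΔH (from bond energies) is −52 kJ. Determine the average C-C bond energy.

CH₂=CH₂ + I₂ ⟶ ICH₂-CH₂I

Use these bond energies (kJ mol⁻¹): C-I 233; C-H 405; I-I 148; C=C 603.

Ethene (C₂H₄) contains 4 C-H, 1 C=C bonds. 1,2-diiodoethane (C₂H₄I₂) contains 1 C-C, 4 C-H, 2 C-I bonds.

Let D be the C-C bond energy.
Σ(broken) = 4×405 + 1×603 + 1×148 = 2371
Σ(formed) = 1×D + 4×405 + 2×233 = 2086 + D
ΔH = Σ(broken) − Σ(formed) = (2371) − (2086 + D) = +285 − D
Setting this equal to −52 kJ gives D = 337 kJ/mol.

D(C-C) ≈ 337 kJ/mol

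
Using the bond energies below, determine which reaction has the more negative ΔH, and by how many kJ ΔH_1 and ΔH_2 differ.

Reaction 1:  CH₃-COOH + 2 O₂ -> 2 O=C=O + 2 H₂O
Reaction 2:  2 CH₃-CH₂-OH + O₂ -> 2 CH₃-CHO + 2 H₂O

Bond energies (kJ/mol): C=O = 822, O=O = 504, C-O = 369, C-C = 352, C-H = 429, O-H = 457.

Reaction 1, by 363 kJ

Reaction 1:
  Bonds broken (reactants):
    C-C: 1 × 352 = 352
    C-H: 3 × 429 = 1287
    C-O: 1 × 369 = 369
    C=O: 1 × 822 = 822
    O-H: 1 × 457 = 457
    O=O: 2 × 504 = 1008
    Σ(broken) = 4295 kJ
  Bonds formed (products):
    C=O: 4 × 822 = 3288
    O-H: 4 × 457 = 1828
    Σ(formed) = 5116 kJ
  ΔH_1 = 4295 − 5116 = −821 kJ
Reaction 2:
  Bonds broken (reactants):
    C-C: 2 × 352 = 704
    C-H: 10 × 429 = 4290
    C-O: 2 × 369 = 738
    O-H: 2 × 457 = 914
    O=O: 1 × 504 = 504
    Σ(broken) = 7150 kJ
  Bonds formed (products):
    C-C: 2 × 352 = 704
    C-H: 8 × 429 = 3432
    C=O: 2 × 822 = 1644
    O-H: 4 × 457 = 1828
    Σ(formed) = 7608 kJ
  ΔH_2 = 7150 − 7608 = −458 kJ
ΔH_1 − ΔH_2 = −363 kJ, so reaction 1 has the more negative ΔH; |ΔH_1 − ΔH_2| = 363 kJ.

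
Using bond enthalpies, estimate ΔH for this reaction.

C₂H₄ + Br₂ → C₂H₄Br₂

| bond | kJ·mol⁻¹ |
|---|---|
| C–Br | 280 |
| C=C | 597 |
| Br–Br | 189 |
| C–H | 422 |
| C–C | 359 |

ΔH ≈ −133 kJ

Bonds broken (reactants):
  Br–Br: 1 × 189 = 189
  C–H: 4 × 422 = 1688
  C=C: 1 × 597 = 597
  Σ(broken) = 2474 kJ
Bonds formed (products):
  C–Br: 2 × 280 = 560
  C–C: 1 × 359 = 359
  C–H: 4 × 422 = 1688
  Σ(formed) = 2607 kJ
ΔH = Σ(broken) − Σ(formed) = 2474 − 2607 = −133 kJ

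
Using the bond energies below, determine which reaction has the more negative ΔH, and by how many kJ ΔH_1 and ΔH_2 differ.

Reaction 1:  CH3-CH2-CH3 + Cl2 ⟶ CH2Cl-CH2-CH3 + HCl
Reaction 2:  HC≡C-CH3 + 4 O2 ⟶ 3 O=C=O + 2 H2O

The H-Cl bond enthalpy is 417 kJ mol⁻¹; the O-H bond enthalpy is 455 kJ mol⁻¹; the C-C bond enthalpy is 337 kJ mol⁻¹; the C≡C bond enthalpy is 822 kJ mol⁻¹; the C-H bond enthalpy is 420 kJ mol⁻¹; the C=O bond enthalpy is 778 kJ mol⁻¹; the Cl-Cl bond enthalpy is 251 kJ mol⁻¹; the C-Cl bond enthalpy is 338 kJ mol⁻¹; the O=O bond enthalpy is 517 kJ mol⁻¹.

Reaction 1:
  Bonds broken (reactants):
    C-C: 2 × 337 = 674
    C-H: 8 × 420 = 3360
    Cl-Cl: 1 × 251 = 251
    Σ(broken) = 4285 kJ
  Bonds formed (products):
    C-C: 2 × 337 = 674
    C-Cl: 1 × 338 = 338
    C-H: 7 × 420 = 2940
    H-Cl: 1 × 417 = 417
    Σ(formed) = 4369 kJ
  ΔH_1 = 4285 − 4369 = −84 kJ
Reaction 2:
  Bonds broken (reactants):
    C≡C: 1 × 822 = 822
    C-C: 1 × 337 = 337
    C-H: 4 × 420 = 1680
    O=O: 4 × 517 = 2068
    Σ(broken) = 4907 kJ
  Bonds formed (products):
    C=O: 6 × 778 = 4668
    O-H: 4 × 455 = 1820
    Σ(formed) = 6488 kJ
  ΔH_2 = 4907 − 6488 = −1581 kJ
ΔH_1 − ΔH_2 = +1497 kJ, so reaction 2 has the more negative ΔH; |ΔH_1 − ΔH_2| = 1497 kJ.

Reaction 2, by 1497 kJ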